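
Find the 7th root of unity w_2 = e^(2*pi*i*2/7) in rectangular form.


Angle = 360*2/7 = 102.8571°
a = cos(102.8571°) = -0.2225
b = sin(102.8571°) = 0.9749

-0.2225 + 0.9749i


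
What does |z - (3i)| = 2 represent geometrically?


|z - z0| = r is a circle with center z0 and radius r.
Center = (0, 3), radius = 2

Circle with center (0, 3) and radius 2


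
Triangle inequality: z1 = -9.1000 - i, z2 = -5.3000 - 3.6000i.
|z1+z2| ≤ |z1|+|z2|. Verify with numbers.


|z1| = sqrt((-9.1)^2 + (-1)^2) = sqrt(83.81) = 9.1548
|z2| = sqrt((-5.3)^2 + (-3.6)^2) = sqrt(41.05) = 6.4070
z1+z2 = -14.4000 - 4.6000i
|z1+z2| = sqrt(228.52) = 15.1169
|z1|+|z2| = 9.1548 + 6.4070 = 15.5618

|z1+z2| = 15.1169 ≤ |z1|+|z2| = 15.5618 (verified)


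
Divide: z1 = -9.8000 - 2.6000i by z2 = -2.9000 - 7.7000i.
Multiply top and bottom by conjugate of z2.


Conjugate of z2 = -2.9000 + 7.7000i
Numerator: (-9.8000 - 2.6000i)(-2.9000 + 7.7000i) = 48.4400 - 67.9200i
Denominator: (-2.9)^2 + (-7.7)^2 = 67.7
Result = (48.4400 - 67.9200i)/67.7

0.7155 - 1.0032i


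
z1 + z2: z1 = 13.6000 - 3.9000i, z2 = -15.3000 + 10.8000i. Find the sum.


Real: 13.6 - 15.3 = -1.7
Imag: -3.9 + 10.8 = 6.9

-1.7000 + 6.9000i


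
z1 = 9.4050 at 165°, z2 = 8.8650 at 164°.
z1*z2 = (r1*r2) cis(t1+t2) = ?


r = 9.4050 * 8.8650 = 83.3753
theta = 165° + 164° = 329° = 329° (mod 360)

83.3753 cis(329°)


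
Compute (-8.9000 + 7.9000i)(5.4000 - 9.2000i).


Real = -8.9*5.4 - 7.9*(-9.2) = -48.06 - (-72.68) = 24.62
Imag = -8.9*(-9.2) + 5.4*7.9 = 81.88 + 42.66 = 124.54

24.6200 + 124.5400i


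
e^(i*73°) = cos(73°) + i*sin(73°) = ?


cos(73°) = 0.2924
sin(73°) = 0.9563

e^(i*73°) = 0.2924 + 0.9563i


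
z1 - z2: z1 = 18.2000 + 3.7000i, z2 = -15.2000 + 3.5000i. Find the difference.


Real: 18.2 + 15.2 = 33.4
Imag: 3.7 - 3.5 = 0.2

33.4000 + 0.2000i


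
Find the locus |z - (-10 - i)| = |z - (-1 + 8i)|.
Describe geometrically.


Equal distances means the locus is the perpendicular bisector of z1 and z2.
Midpoint = ((-10+(-1))/2, (-1+8)/2) = (-5.5000, 3.5000)

Perpendicular bisector through (-5.5000, 3.5000)


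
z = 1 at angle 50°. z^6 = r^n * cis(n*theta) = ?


r^6 = 1^6 = 1
n*theta = 6*50° = 300° = 300° (mod 360)
a = 1*cos(300°) = 0.5000
b = 1*sin(300°) = -0.8660

1 cis(300°) = 0.5000 - 0.8660i


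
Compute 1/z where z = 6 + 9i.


|z|^2 = 36+81 = 117
1/z = (6 - 9i)/117

1/z = 0.0513 - 0.0769i


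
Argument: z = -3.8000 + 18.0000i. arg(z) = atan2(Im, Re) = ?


Re = -3.8, Im = 18
arg = atan2(18, -3.8) = 101.9207 degrees

arg(z) = 101.9207 degrees


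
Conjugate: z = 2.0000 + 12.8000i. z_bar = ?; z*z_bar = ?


z_bar = 2.0000 - 12.8000i
z*z_bar = 2^2 + 12.8^2 = 4 + 163.84 = 167.84

z_bar = 2.0000 - 12.8000i, z*z_bar = 167.84


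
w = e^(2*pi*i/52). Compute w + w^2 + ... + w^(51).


With w = e^(2*pi*i/52), all 52 of the 52th roots of unity w^0 = 1, w, ..., w^(51) sum to 0: 1 + w + ... + w^(51) = (1 - w^52)/(1 - w) = 0 since w^52 = 1, w ≠ 1.
Removing the root 1: w + w^2 + ... + w^(51) = 0 - 1 = -1

Sum = -1


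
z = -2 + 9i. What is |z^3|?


|z| = sqrt(4+81) = sqrt(85) = 9.2195
|z^3| = |z|^3 = (sqrt(85))^3 = 85*sqrt(85)

|z^3| = 85*sqrt(85) ≈ 783.6613


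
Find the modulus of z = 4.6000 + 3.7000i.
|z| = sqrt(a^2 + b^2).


|z| = sqrt(4.6^2 + 3.7^2) = sqrt(21.16 + 13.69) = sqrt(34.85) = 5.9034

|z| = 5.9034


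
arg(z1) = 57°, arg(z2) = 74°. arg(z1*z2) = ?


arg(z1*z2) = 57° + 74° = 131°
Normalized to (-180°, 180°]: 131°

131°


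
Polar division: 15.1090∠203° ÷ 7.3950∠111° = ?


r = 15.1090 / 7.3950 = 2.0431
theta = 203° - 111° = 92° = 92° (mod 360)

2.0431 cis(92°)


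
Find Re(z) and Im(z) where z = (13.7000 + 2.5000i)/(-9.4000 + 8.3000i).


Multiply by conjugate: (13.7000 + 2.5000i)(-9.4000 - 8.3000i) / ((-9.4)^2 + 8.3^2)
Numerator real = 13.7*(-9.4) + 2.5*8.3 = -108.03
Numerator imag = 2.5*(-9.4) - 13.7*8.3 = -137.21
Denominator = 157.25
Re(z) = -108.03/157.25 = -0.6870
Im(z) = -137.21/157.25 = -0.8726

Re(z) = -0.6870, Im(z) = -0.8726


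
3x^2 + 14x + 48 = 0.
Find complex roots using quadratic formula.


disc = 14^2 - 4*3*48 = 196 - 576 = -380
sqrt(|disc|) = sqrt(380) = 19.4936
Real part = -14/(2*3) = -2.3333
Imag part = 19.4936/(2*3) = 3.2489

-2.3333 ± 3.2489i


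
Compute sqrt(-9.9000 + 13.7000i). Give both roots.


|z| = sqrt(98.01+187.69) = 16.9027
sqrt((|z|+a)/2) = sqrt((16.9027+(-9.9))/2) = sqrt(3.5013) = 1.8712
sqrt((|z|-a)/2) = sqrt((16.9027-(-9.9))/2) = sqrt(13.4013) = 3.6608

±(1.8712 + 3.6608i) i.e. 1.8712 + 3.6608i and -1.8712 - 3.6608i


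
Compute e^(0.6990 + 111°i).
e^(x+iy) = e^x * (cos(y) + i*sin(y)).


e^0.6990 = 2.0117
cos(111°) = -0.35837
sin(111°) = 0.9336
Real = 2.0117*(-0.35837) = -0.7209
Imag = 2.0117*0.9336 = 1.8781

-0.7209 + 1.8781i


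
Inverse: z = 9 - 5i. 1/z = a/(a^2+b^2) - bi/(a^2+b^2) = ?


|z|^2 = 81+25 = 106
1/z = (9 + 5i)/106

1/z = 0.0849 + 0.0472i


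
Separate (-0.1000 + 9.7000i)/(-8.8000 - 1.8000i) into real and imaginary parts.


Multiply by conjugate: (-0.1000 + 9.7000i)(-8.8000 + 1.8000i) / ((-8.8)^2 + (-1.8)^2)
Numerator real = -0.1*(-8.8) + 9.7*(-1.8) = -16.58
Numerator imag = 9.7*(-8.8) - (-0.1)*(-1.8) = -85.54
Denominator = 80.68
Re(z) = -16.58/80.68 = -0.2055
Im(z) = -85.54/80.68 = -1.0602

Re(z) = -0.2055, Im(z) = -1.0602


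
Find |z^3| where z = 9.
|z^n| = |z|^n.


|z| = sqrt(81+0) = sqrt(81) = 9
|z^3| = |z|^3 = 9^3 = 729

|z^3| = 729


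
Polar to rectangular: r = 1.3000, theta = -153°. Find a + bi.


a = 1.3000*cos(-153°) = 1.3000*(-0.891) = -1.1583
b = 1.3000*sin(-153°) = 1.3000*(-0.454) = -0.5902

-1.1583 - 0.5902i


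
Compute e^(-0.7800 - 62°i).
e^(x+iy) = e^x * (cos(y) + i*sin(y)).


e^-0.7800 = 0.4584
cos(-62°) = 0.4695
sin(-62°) = -0.8829
Real = 0.4584*0.4695 = 0.2152
Imag = 0.4584*(-0.8829) = -0.4047

0.2152 - 0.4047i


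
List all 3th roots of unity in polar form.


The 3th roots of unity are cis(360k/3°) for k=0..2
Angle step = 360/3 = 120°
Primitive root: cis(120°)
Primitive root = -0.5000 + 0.8660i

3 roots at angles: 0°, 120°, 240°


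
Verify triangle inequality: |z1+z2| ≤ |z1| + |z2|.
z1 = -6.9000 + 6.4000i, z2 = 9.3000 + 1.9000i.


|z1| = sqrt((-6.9)^2 + 6.4^2) = sqrt(88.57) = 9.4112
|z2| = sqrt(9.3^2 + 1.9^2) = sqrt(90.1) = 9.4921
z1+z2 = 2.4000 + 8.3000i
|z1+z2| = sqrt(74.65) = 8.6400
|z1|+|z2| = 9.4112 + 9.4921 = 18.9033

|z1+z2| = 8.6400 ≤ |z1|+|z2| = 18.9033 (verified)


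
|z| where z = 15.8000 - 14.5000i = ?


|z| = sqrt(15.8^2 + (-14.5)^2) = sqrt(249.64 + 210.25) = sqrt(459.89) = 21.4450

|z| = 21.4450


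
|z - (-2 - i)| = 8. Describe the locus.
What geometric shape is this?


|z - z0| = r is a circle with center z0 and radius r.
Center = (-2, -1), radius = 8

Circle with center (-2, -1) and radius 8


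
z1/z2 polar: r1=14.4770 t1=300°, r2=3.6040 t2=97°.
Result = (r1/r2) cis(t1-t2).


r = 14.4770 / 3.6040 = 4.0169
theta = 300° - 97° = 203° = 203° (mod 360)

4.0169 cis(203°)


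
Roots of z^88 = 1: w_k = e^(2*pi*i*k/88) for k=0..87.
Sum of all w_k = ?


The sum of all 88th roots of unity is 0.
Geometric series: (1 - w^88)/(1 - w) = (1-1)/(1-w) = 0 since w^88 = 1, w ≠ 1.
Alternatively: coefficient of z^87 in z^88 - 1 is 0.

0


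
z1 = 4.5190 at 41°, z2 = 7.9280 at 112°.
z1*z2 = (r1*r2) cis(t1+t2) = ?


r = 4.5190 * 7.9280 = 35.8266
theta = 41° + 112° = 153° = 153° (mod 360)

35.8266 cis(153°)


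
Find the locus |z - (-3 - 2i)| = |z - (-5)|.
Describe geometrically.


Equal distances means the locus is the perpendicular bisector of z1 and z2.
Midpoint = ((-3+(-5))/2, (-2+0)/2) = (-4.0000, -1.0000)

Perpendicular bisector through (-4.0000, -1.0000)


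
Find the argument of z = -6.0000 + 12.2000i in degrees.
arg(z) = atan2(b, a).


Re = -6, Im = 12.2
arg = atan2(12.2, -6) = 116.1881 degrees

arg(z) = 116.1881 degrees


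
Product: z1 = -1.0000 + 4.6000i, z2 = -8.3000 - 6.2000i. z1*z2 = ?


Real = -1*(-8.3) - 4.6*(-6.2) = 8.3 - (-28.52) = 36.82
Imag = -1*(-6.2) - (8.3)*4.6 = 6.2 - (38.18) = -31.98

36.8200 - 31.9800i


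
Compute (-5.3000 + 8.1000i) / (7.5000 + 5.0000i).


Conjugate of z2 = 7.5000 - 5.0000i
Numerator: (-5.3000 + 8.1000i)(7.5000 - 5.0000i) = 0.7500 + 87.2500i
Denominator: 7.5^2 + 5^2 = 81.25
Result = (0.7500 + 87.2500i)/81.25

0.0092 + 1.0738i


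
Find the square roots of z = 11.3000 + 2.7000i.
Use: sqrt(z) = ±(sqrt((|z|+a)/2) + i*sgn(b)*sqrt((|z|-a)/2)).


|z| = sqrt(127.69+7.29) = 11.6181
sqrt((|z|+a)/2) = sqrt((11.6181+11.3)/2) = sqrt(11.4590) = 3.3851
sqrt((|z|-a)/2) = sqrt((11.6181-11.3)/2) = sqrt(0.1590) = 0.3988

±(3.3851 + 0.3988i) i.e. 3.3851 + 0.3988i and -3.3851 - 0.3988i


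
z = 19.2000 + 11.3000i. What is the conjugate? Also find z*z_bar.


z_bar = 19.2000 - 11.3000i
z*z_bar = 19.2^2 + 11.3^2 = 368.64 + 127.69 = 496.33

z_bar = 19.2000 - 11.3000i, z*z_bar = 496.33


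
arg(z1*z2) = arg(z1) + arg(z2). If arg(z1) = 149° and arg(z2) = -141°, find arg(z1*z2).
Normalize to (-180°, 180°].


arg(z1*z2) = 149° - 141° = 8°
Normalized to (-180°, 180°]: 8°

8°


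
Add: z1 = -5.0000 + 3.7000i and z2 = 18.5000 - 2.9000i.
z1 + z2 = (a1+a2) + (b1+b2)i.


Real: -5 + 18.5 = 13.5
Imag: 3.7 - 2.9 = 0.8

13.5000 + 0.8000i


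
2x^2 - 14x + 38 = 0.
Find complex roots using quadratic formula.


disc = (-14)^2 - 4*2*38 = 196 - 304 = -108
sqrt(|disc|) = sqrt(108) = 10.3923
Real part = 14/(2*2) = 3.5000
Imag part = 10.3923/(2*2) = 2.5981

3.5000 ± 2.5981i


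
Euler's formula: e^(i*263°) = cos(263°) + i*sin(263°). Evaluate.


cos(263°) = -0.1219
sin(263°) = -0.9925

e^(i*263°) = -0.1219 - 0.9925i


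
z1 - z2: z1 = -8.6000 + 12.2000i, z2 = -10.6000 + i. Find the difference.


Real: -8.6 + 10.6 = 2
Imag: 12.2 - 1 = 11.2

2.0000 + 11.2000i


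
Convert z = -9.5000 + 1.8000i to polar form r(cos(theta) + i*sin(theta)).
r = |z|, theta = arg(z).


r = sqrt(90.25+3.24) = sqrt(93.49) = 9.6690
theta = atan2(1.8, -9.5) = 169.2711 degrees

r = 9.6690, theta = 169.2711 degrees


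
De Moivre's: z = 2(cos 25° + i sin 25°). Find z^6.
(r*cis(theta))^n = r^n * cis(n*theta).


r^6 = 2^6 = 64
n*theta = 6*25° = 150° = 150° (mod 360)
a = 64*cos(150°) = -55.4256
b = 64*sin(150°) = 32.0000

64 cis(150°) = -55.4256 + 32.0000i


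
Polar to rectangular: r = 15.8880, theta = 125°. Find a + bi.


a = 15.8880*cos(125°) = 15.8880*(-0.57358) = -9.1130
b = 15.8880*sin(125°) = 15.8880*0.81915 = 13.0147

-9.1130 + 13.0147i


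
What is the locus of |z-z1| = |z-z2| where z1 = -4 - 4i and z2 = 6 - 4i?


Equal distances means the locus is the perpendicular bisector of z1 and z2.
Midpoint = ((-4+6)/2, (-4+(-4))/2) = (1.0000, -4.0000)

Perpendicular bisector through (1.0000, -4.0000)


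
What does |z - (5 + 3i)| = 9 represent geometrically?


|z - z0| = r is a circle with center z0 and radius r.
Center = (5, 3), radius = 9

Circle with center (5, 3) and radius 9


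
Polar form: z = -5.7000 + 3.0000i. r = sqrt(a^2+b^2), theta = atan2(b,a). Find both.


r = sqrt(32.49+9) = sqrt(41.49) = 6.4413
theta = atan2(3, -5.7) = 152.2415 degrees

r = 6.4413, theta = 152.2415 degrees


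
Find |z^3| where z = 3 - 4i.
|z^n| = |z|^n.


|z| = sqrt(9+16) = sqrt(25) = 5
|z^3| = |z|^3 = 5^3 = 125

|z^3| = 125


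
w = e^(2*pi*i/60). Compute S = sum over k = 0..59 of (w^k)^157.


The roots are w_k = w^k with w = e^(2*pi*i/60), and (w^k)^157 = (w^157)^k.
So S = 1 + u + u^2 + ... + u^(59) with u = w^157.
157 = 2*60 + 37, so 157 is not a multiple of 60: u = (w^60)^2 * w^37 = w^37 ≠ 1 (w is a primitive 60th root), while u^60 = (w^60)^157 = 1.
Geometric series: S = (1 - u^60)/(1 - u) = (1 - 1)/(1 - u) = 0

S = 0


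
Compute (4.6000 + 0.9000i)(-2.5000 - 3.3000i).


Real = 4.6*(-2.5) - 0.9*(-3.3) = -11.5 - (-2.97) = -8.53
Imag = 4.6*(-3.3) - (2.5)*0.9 = -15.18 - (2.25) = -17.43

-8.5300 - 17.4300i


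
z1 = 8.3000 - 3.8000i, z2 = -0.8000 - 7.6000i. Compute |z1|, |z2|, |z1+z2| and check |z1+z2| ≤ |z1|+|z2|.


|z1| = sqrt(8.3^2 + (-3.8)^2) = sqrt(83.33) = 9.1285
|z2| = sqrt((-0.8)^2 + (-7.6)^2) = sqrt(58.4) = 7.6420
z1+z2 = 7.5000 - 11.4000i
|z1+z2| = sqrt(186.21) = 13.6459
|z1|+|z2| = 9.1285 + 7.6420 = 16.7705

|z1+z2| = 13.6459 ≤ |z1|+|z2| = 16.7705 (verified)


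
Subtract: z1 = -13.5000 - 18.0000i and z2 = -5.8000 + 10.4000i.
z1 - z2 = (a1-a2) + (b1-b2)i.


Real: -13.5 + 5.8 = -7.7
Imag: -18 - 10.4 = -28.4

-7.7000 - 28.4000i


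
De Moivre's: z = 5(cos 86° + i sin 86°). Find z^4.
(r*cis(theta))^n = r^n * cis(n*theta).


r^4 = 5^4 = 625
n*theta = 4*86° = 344° = 344° (mod 360)
a = 625*cos(344°) = 600.7886
b = 625*sin(344°) = -172.2733

625 cis(344°) = 600.7886 - 172.2733i


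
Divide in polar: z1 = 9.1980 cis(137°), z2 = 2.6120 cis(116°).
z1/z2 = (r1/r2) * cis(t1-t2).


r = 9.1980 / 2.6120 = 3.5214
theta = 137° - 116° = 21° = 21° (mod 360)

3.5214 cis(21°)


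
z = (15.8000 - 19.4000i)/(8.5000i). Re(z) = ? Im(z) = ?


Multiply by conjugate: (15.8000 - 19.4000i)(-8.5000i) / (0^2 + 8.5^2)
Numerator real = 15.8*0 - (19.4)*8.5 = -164.9
Numerator imag = -19.4*0 - 15.8*8.5 = -134.3
Denominator = 72.25
Re(z) = -164.9/72.25 = -2.2824
Im(z) = -134.3/72.25 = -1.8588

Re(z) = -2.2824, Im(z) = -1.8588


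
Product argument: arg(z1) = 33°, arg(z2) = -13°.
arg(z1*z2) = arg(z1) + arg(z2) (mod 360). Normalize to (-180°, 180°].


arg(z1*z2) = 33° - 13° = 20°
Normalized to (-180°, 180°]: 20°

20°


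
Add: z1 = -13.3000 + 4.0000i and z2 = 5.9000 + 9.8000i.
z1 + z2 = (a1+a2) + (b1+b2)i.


Real: -13.3 + 5.9 = -7.4
Imag: 4 + 9.8 = 13.8

-7.4000 + 13.8000i


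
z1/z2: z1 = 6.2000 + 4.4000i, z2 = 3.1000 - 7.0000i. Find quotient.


Conjugate of z2 = 3.1000 + 7.0000i
Numerator: (6.2000 + 4.4000i)(3.1000 + 7.0000i) = -11.5800 + 57.0400i
Denominator: 3.1^2 + (-7)^2 = 58.61
Result = (-11.5800 + 57.0400i)/58.61

-0.1976 + 0.9732i


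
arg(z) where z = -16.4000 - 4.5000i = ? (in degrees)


Re = -16.4, Im = -4.5
arg = atan2(-4.5, -16.4) = -164.6562 degrees

arg(z) = -164.6562 degrees


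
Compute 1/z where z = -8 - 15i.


|z|^2 = 64+225 = 289
1/z = (-8 + 15i)/289

1/z = -0.0277 + 0.0519i


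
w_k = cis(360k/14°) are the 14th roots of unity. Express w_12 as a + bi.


Angle = 360*12/14 = 308.5714°
a = cos(308.5714°) = 0.6235
b = sin(308.5714°) = -0.7818

0.6235 - 0.7818i


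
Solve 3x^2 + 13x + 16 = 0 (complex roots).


disc = 13^2 - 4*3*16 = 169 - 192 = -23
sqrt(|disc|) = sqrt(23) = 4.7958
Real part = -13/(2*3) = -2.1667
Imag part = 4.7958/(2*3) = 0.7993

-2.1667 ± 0.7993i


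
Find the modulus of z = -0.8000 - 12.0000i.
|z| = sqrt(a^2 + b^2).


|z| = sqrt((-0.8)^2 + (-12)^2) = sqrt(0.64 + 144) = sqrt(144.64) = 12.0266

|z| = 12.0266


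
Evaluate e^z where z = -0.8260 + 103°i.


e^-0.8260 = 0.4378
cos(103°) = -0.225
sin(103°) = 0.9744
Real = 0.4378*(-0.225) = -0.0985
Imag = 0.4378*0.9744 = 0.4266

-0.0985 + 0.4266i


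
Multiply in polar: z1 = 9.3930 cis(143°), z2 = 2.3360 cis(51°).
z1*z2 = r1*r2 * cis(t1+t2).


r = 9.3930 * 2.3360 = 21.9420
theta = 143° + 51° = 194° = 194° (mod 360)

21.9420 cis(194°)


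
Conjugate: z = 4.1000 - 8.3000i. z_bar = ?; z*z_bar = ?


z_bar = 4.1000 + 8.3000i
z*z_bar = 4.1^2 + (-8.3)^2 = 16.81 + 68.89 = 85.7

z_bar = 4.1000 + 8.3000i, z*z_bar = 85.7


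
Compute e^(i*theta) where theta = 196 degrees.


cos(196°) = -0.9613
sin(196°) = -0.2756

e^(i*196°) = -0.9613 - 0.2756i


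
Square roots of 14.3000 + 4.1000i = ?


|z| = sqrt(204.49+16.81) = 14.8762
sqrt((|z|+a)/2) = sqrt((14.8762+14.3)/2) = sqrt(14.5881) = 3.8194
sqrt((|z|-a)/2) = sqrt((14.8762-14.3)/2) = sqrt(0.2881) = 0.5367

±(3.8194 + 0.5367i) i.e. 3.8194 + 0.5367i and -3.8194 - 0.5367i


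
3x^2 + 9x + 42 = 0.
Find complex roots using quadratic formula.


disc = 9^2 - 4*3*42 = 81 - 504 = -423
sqrt(|disc|) = sqrt(423) = 20.5670
Real part = -9/(2*3) = -1.5000
Imag part = 20.5670/(2*3) = 3.4278

-1.5000 ± 3.4278i


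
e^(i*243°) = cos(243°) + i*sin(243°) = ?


cos(243°) = -0.4540
sin(243°) = -0.8910

e^(i*243°) = -0.4540 - 0.8910i


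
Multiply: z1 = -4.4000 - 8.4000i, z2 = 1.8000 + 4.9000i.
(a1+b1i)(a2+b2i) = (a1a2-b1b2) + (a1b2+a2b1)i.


Real = -4.4*1.8 - (-8.4)*4.9 = -7.92 - (-41.16) = 33.24
Imag = -4.4*4.9 + 1.8*(-8.4) = -21.56 - (15.12) = -36.68

33.2400 - 36.6800i


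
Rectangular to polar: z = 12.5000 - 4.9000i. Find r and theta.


r = sqrt(156.25+24.01) = sqrt(180.26) = 13.4261
theta = atan2(-4.9, 12.5) = -21.4052 degrees

r = 13.4261, theta = -21.4052 degrees


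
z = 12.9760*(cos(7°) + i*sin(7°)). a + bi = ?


a = 12.9760*cos(7°) = 12.9760*0.99255 = 12.8793
b = 12.9760*sin(7°) = 12.9760*0.12187 = 1.5814

12.8793 + 1.5814i


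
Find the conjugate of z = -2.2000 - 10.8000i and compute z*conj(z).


z_bar = -2.2000 + 10.8000i
z*z_bar = (-2.2)^2 + (-10.8)^2 = 4.84 + 116.64 = 121.48

z_bar = -2.2000 + 10.8000i, z*z_bar = 121.48


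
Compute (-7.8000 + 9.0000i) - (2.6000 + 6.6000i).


Real: -7.8 - 2.6 = -10.4
Imag: 9 - 6.6 = 2.4

-10.4000 + 2.4000i


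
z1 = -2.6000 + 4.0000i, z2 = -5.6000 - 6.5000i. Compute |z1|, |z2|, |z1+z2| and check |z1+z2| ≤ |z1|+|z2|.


|z1| = sqrt((-2.6)^2 + 4^2) = sqrt(22.76) = 4.7707
|z2| = sqrt((-5.6)^2 + (-6.5)^2) = sqrt(73.61) = 8.5796
z1+z2 = -8.2000 - 2.5000i
|z1+z2| = sqrt(73.49) = 8.5726
|z1|+|z2| = 4.7707 + 8.5796 = 13.3503

|z1+z2| = 8.5726 ≤ |z1|+|z2| = 13.3503 (verified)


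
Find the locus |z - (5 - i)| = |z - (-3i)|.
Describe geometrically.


Equal distances means the locus is the perpendicular bisector of z1 and z2.
Midpoint = ((5+0)/2, (-1+(-3))/2) = (2.5000, -2.0000)

Perpendicular bisector through (2.5000, -2.0000)


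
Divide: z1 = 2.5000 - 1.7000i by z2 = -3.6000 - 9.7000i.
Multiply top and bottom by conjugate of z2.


Conjugate of z2 = -3.6000 + 9.7000i
Numerator: (2.5000 - 1.7000i)(-3.6000 + 9.7000i) = 7.4900 + 30.3700i
Denominator: (-3.6)^2 + (-9.7)^2 = 107.05
Result = (7.4900 + 30.3700i)/107.05

0.0700 + 0.2837i


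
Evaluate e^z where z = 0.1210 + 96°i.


e^0.1210 = 1.1286
cos(96°) = -0.10453
sin(96°) = 0.9945
Real = 1.1286*(-0.10453) = -0.1180
Imag = 1.1286*0.9945 = 1.1224

-0.1180 + 1.1224i


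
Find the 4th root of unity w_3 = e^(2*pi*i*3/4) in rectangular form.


Angle = 360*3/4 = 270°
a = cos(270°) = 0
b = sin(270°) = -1.0000

0 - 1.0000i


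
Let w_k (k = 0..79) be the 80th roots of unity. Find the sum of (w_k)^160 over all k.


The roots are w_k = w^k with w = e^(2*pi*i/80), and (w^k)^160 = (w^160)^k.
So S = 1 + u + u^2 + ... + u^(79) with u = w^160.
160 = 2*80 + 0, so 160 is a multiple of 80 and u = (w^80)^2 = 1.
Every one of the 80 terms equals 1: S = 80

S = 80


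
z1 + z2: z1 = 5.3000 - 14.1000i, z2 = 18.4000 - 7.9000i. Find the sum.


Real: 5.3 + 18.4 = 23.7
Imag: -14.1 - 7.9 = -22

23.7000 - 22.0000i


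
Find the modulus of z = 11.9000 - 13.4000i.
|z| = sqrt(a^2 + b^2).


|z| = sqrt(11.9^2 + (-13.4)^2) = sqrt(141.61 + 179.56) = sqrt(321.17) = 17.9212

|z| = 17.9212


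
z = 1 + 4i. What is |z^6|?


|z| = sqrt(1+16) = sqrt(17) = 4.1231
|z^6| = |z|^6 = (sqrt(17))^6 = 17^3 = 4913

|z^6| = 4913


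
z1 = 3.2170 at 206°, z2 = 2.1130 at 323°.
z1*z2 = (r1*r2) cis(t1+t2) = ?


r = 3.2170 * 2.1130 = 6.7975
theta = 206° + 323° = 529° = 169° (mod 360)

6.7975 cis(169°)


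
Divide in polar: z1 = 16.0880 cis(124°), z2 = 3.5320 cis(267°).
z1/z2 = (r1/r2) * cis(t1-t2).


r = 16.0880 / 3.5320 = 4.5549
theta = 124° - 267° = -143° = 217° (mod 360)

4.5549 cis(217°)


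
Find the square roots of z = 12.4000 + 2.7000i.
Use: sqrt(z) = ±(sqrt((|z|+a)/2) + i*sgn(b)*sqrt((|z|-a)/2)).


|z| = sqrt(153.76+7.29) = 12.6905
sqrt((|z|+a)/2) = sqrt((12.6905+12.4)/2) = sqrt(12.5453) = 3.5419
sqrt((|z|-a)/2) = sqrt((12.6905-12.4)/2) = sqrt(0.1453) = 0.3811

±(3.5419 + 0.3811i) i.e. 3.5419 + 0.3811i and -3.5419 - 0.3811i


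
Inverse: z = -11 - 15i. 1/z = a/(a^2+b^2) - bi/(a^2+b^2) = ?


|z|^2 = 121+225 = 346
1/z = (-11 + 15i)/346

1/z = -0.0318 + 0.0434i


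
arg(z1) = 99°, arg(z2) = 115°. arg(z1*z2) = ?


arg(z1*z2) = 99° + 115° = 214°
Normalized to (-180°, 180°]: -146°

-146°


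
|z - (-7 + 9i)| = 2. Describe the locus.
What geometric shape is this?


|z - z0| = r is a circle with center z0 and radius r.
Center = (-7, 9), radius = 2

Circle with center (-7, 9) and radius 2


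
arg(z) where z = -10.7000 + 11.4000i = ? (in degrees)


Re = -10.7, Im = 11.4
arg = atan2(11.4, -10.7) = 133.1858 degrees

arg(z) = 133.1858 degrees


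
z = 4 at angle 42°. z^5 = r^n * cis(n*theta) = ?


r^5 = 4^5 = 1024
n*theta = 5*42° = 210° = 210° (mod 360)
a = 1024*cos(210°) = -886.8100
b = 1024*sin(210°) = -512.0000

1024 cis(210°) = -886.8100 - 512.0000i


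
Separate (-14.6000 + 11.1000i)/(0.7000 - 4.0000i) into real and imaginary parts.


Multiply by conjugate: (-14.6000 + 11.1000i)(0.7000 + 4.0000i) / (0.7^2 + (-4)^2)
Numerator real = -14.6*0.7 + 11.1*(-4) = -54.62
Numerator imag = 11.1*0.7 - (-14.6)*(-4) = -50.63
Denominator = 16.49
Re(z) = -54.62/16.49 = -3.3123
Im(z) = -50.63/16.49 = -3.0703

Re(z) = -3.3123, Im(z) = -3.0703


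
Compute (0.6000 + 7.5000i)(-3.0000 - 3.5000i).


Real = 0.6*(-3) - 7.5*(-3.5) = -1.8 - (-26.25) = 24.45
Imag = 0.6*(-3.5) - (3)*7.5 = -2.1 - (22.5) = -24.6

24.4500 - 24.6000i


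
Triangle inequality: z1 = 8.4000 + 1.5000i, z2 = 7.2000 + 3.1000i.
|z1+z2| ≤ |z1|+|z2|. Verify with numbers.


|z1| = sqrt(8.4^2 + 1.5^2) = sqrt(72.81) = 8.5329
|z2| = sqrt(7.2^2 + 3.1^2) = sqrt(61.45) = 7.8390
z1+z2 = 15.6000 + 4.6000i
|z1+z2| = sqrt(264.52) = 16.2641
|z1|+|z2| = 8.5329 + 7.8390 = 16.3719

|z1+z2| = 16.2641 ≤ |z1|+|z2| = 16.3719 (verified)


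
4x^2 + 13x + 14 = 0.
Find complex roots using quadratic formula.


disc = 13^2 - 4*4*14 = 169 - 224 = -55
sqrt(|disc|) = sqrt(55) = 7.4162
Real part = -13/(2*4) = -1.6250
Imag part = 7.4162/(2*4) = 0.9270

-1.6250 ± 0.9270i


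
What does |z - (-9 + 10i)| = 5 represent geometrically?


|z - z0| = r is a circle with center z0 and radius r.
Center = (-9, 10), radius = 5

Circle with center (-9, 10) and radius 5


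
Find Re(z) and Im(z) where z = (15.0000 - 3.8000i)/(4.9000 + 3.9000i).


Multiply by conjugate: (15.0000 - 3.8000i)(4.9000 - 3.9000i) / (4.9^2 + 3.9^2)
Numerator real = 15*4.9 - (3.8)*3.9 = 58.68
Numerator imag = -3.8*4.9 - 15*3.9 = -77.12
Denominator = 39.22
Re(z) = 58.68/39.22 = 1.4962
Im(z) = -77.12/39.22 = -1.9663

Re(z) = 1.4962, Im(z) = -1.9663


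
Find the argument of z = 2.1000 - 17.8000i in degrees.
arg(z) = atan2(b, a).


Re = 2.1, Im = -17.8
arg = atan2(-17.8, 2.1) = -83.2715 degrees

arg(z) = -83.2715 degrees


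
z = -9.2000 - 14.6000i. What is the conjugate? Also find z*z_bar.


z_bar = -9.2000 + 14.6000i
z*z_bar = (-9.2)^2 + (-14.6)^2 = 84.64 + 213.16 = 297.8

z_bar = -9.2000 + 14.6000i, z*z_bar = 297.8


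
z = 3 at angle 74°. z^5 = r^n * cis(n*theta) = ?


r^5 = 3^5 = 243
n*theta = 5*74° = 370° = 10° (mod 360)
a = 243*cos(10°) = 239.3083
b = 243*sin(10°) = 42.1965

243 cis(10°) = 239.3083 + 42.1965i


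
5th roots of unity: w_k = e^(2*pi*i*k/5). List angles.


The 5th roots of unity are cis(360k/5°) for k=0..4
Angle step = 360/5 = 72°
Primitive root: cis(72°)
Primitive root = 0.3090 + 0.9511i

5 roots at angles: 0°, 72°, 144°, 216°, 288°


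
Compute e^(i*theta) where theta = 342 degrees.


cos(342°) = 0.9511
sin(342°) = -0.3090

e^(i*342°) = 0.9511 - 0.3090i


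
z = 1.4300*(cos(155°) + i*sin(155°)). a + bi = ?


a = 1.4300*cos(155°) = 1.4300*(-0.9063) = -1.2960
b = 1.4300*sin(155°) = 1.4300*0.4226 = 0.6043

-1.2960 + 0.6043i


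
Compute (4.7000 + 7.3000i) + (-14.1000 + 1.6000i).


Real: 4.7 - 14.1 = -9.4
Imag: 7.3 + 1.6 = 8.9

-9.4000 + 8.9000i


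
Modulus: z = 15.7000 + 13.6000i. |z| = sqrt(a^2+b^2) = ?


|z| = sqrt(15.7^2 + 13.6^2) = sqrt(246.49 + 184.96) = sqrt(431.45) = 20.7714

|z| = 20.7714


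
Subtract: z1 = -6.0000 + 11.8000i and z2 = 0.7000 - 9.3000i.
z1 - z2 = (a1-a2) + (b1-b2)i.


Real: -6 - 0.7 = -6.7
Imag: 11.8 + 9.3 = 21.1

-6.7000 + 21.1000i


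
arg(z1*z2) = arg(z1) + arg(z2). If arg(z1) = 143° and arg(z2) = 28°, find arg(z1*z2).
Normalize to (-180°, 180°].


arg(z1*z2) = 143° + 28° = 171°
Normalized to (-180°, 180°]: 171°

171°


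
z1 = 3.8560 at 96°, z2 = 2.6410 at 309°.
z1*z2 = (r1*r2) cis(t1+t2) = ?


r = 3.8560 * 2.6410 = 10.1837
theta = 96° + 309° = 405° = 45° (mod 360)

10.1837 cis(45°)


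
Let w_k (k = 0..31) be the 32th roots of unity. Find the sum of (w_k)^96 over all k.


The roots are w_k = w^k with w = e^(2*pi*i/32), and (w^k)^96 = (w^96)^k.
So S = 1 + u + u^2 + ... + u^(31) with u = w^96.
96 = 3*32 + 0, so 96 is a multiple of 32 and u = (w^32)^3 = 1.
Every one of the 32 terms equals 1: S = 32

S = 32


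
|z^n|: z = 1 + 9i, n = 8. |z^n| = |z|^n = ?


|z| = sqrt(1+81) = sqrt(82) = 9.0554
|z^8| = |z|^8 = (sqrt(82))^8 = 82^4 = 45212176

|z^8| = 45212176


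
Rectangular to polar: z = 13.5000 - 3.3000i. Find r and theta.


r = sqrt(182.25+10.89) = sqrt(193.14) = 13.8975
theta = atan2(-3.3, 13.5) = -13.7363 degrees

r = 13.8975, theta = -13.7363 degrees


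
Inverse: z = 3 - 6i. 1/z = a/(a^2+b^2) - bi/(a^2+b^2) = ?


|z|^2 = 9+36 = 45
1/z = (3 + 6i)/45

1/z = 0.0667 + 0.1333i


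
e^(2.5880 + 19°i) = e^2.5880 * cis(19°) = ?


e^2.5880 = 13.30314
cos(19°) = 0.94552
sin(19°) = 0.32557
Real = 13.30314*0.94552 = 12.5784
Imag = 13.30314*0.32557 = 4.3311

12.5784 + 4.3311i


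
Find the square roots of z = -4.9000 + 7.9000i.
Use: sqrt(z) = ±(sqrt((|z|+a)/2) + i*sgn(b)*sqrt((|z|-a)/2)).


|z| = sqrt(24.01+62.41) = 9.2962
sqrt((|z|+a)/2) = sqrt((9.2962+(-4.9))/2) = sqrt(2.1981) = 1.4826
sqrt((|z|-a)/2) = sqrt((9.2962-(-4.9))/2) = sqrt(7.0981) = 2.6642

±(1.4826 + 2.6642i) i.e. 1.4826 + 2.6642i and -1.4826 - 2.6642i


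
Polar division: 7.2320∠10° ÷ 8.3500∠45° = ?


r = 7.2320 / 8.3500 = 0.8661
theta = 10° - 45° = -35° = 325° (mod 360)

0.8661 cis(325°)


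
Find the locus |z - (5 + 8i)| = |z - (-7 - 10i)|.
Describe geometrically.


Equal distances means the locus is the perpendicular bisector of z1 and z2.
Midpoint = ((5+(-7))/2, (8+(-10))/2) = (-1.0000, -1.0000)

Perpendicular bisector through (-1.0000, -1.0000)


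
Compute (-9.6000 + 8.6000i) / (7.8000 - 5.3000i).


Conjugate of z2 = 7.8000 + 5.3000i
Numerator: (-9.6000 + 8.6000i)(7.8000 + 5.3000i) = -120.4600 + 16.2000i
Denominator: 7.8^2 + (-5.3)^2 = 88.93
Result = (-120.4600 + 16.2000i)/88.93

-1.3545 + 0.1822i


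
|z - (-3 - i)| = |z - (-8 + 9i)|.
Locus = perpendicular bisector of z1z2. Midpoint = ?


Equal distances means the locus is the perpendicular bisector of z1 and z2.
Midpoint = ((-3+(-8))/2, (-1+9)/2) = (-5.5000, 4.0000)

Perpendicular bisector through (-5.5000, 4.0000)


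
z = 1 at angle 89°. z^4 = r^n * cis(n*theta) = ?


r^4 = 1^4 = 1
n*theta = 4*89° = 356° = 356° (mod 360)
a = 1*cos(356°) = 0.9976
b = 1*sin(356°) = -0.0698

1 cis(356°) = 0.9976 - 0.0698i


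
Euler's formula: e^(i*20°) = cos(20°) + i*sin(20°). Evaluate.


cos(20°) = 0.9397
sin(20°) = 0.3420

e^(i*20°) = 0.9397 + 0.3420i


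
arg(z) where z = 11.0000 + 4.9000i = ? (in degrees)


Re = 11, Im = 4.9
arg = atan2(4.9, 11) = 24.0108 degrees

arg(z) = 24.0108 degrees


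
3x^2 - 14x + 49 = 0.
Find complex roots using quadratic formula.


disc = (-14)^2 - 4*3*49 = 196 - 588 = -392
sqrt(|disc|) = sqrt(392) = 19.7990
Real part = 14/(2*3) = 2.3333
Imag part = 19.7990/(2*3) = 3.2998

2.3333 ± 3.2998i


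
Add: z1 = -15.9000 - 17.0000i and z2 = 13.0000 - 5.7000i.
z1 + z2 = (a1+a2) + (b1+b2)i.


Real: -15.9 + 13 = -2.9
Imag: -17 - 5.7 = -22.7

-2.9000 - 22.7000i


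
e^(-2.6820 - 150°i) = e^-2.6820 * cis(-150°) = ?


e^-2.6820 = 0.06843
cos(-150°) = -0.866
sin(-150°) = -0.5
Real = 0.06843*(-0.866) = -0.0593
Imag = 0.06843*(-0.5) = -0.0342

-0.0593 - 0.0342i


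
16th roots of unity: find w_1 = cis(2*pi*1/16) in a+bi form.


Angle = 360*1/16 = 22.5°
a = cos(22.5°) = 0.9239
b = sin(22.5°) = 0.3827

0.9239 + 0.3827i


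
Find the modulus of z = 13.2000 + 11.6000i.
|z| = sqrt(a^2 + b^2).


|z| = sqrt(13.2^2 + 11.6^2) = sqrt(174.24 + 134.56) = sqrt(308.8) = 17.5727

|z| = 17.5727


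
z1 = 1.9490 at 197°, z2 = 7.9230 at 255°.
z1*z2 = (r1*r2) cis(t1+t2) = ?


r = 1.9490 * 7.9230 = 15.4419
theta = 197° + 255° = 452° = 92° (mod 360)

15.4419 cis(92°)


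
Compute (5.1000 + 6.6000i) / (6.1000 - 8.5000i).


Conjugate of z2 = 6.1000 + 8.5000i
Numerator: (5.1000 + 6.6000i)(6.1000 + 8.5000i) = -24.9900 + 83.6100i
Denominator: 6.1^2 + (-8.5)^2 = 109.46
Result = (-24.9900 + 83.6100i)/109.46

-0.2283 + 0.7638i


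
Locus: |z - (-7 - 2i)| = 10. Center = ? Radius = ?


|z - z0| = r is a circle with center z0 and radius r.
Center = (-7, -2), radius = 10

Circle with center (-7, -2) and radius 10


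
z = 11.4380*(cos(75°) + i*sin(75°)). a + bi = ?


a = 11.4380*cos(75°) = 11.4380*0.25882 = 2.9604
b = 11.4380*sin(75°) = 11.4380*0.96593 = 11.0483

2.9604 + 11.0483i


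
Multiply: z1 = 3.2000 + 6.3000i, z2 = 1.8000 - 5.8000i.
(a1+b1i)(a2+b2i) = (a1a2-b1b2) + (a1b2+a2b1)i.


Real = 3.2*1.8 - 6.3*(-5.8) = 5.76 - (-36.54) = 42.3
Imag = 3.2*(-5.8) + 1.8*6.3 = -18.56 + 11.34 = -7.22

42.3000 - 7.2200i


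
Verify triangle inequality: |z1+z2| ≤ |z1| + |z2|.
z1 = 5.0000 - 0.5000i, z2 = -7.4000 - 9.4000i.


|z1| = sqrt(5^2 + (-0.5)^2) = sqrt(25.25) = 5.0249
|z2| = sqrt((-7.4)^2 + (-9.4)^2) = sqrt(143.12) = 11.9633
z1+z2 = -2.4000 - 9.9000i
|z1+z2| = sqrt(103.77) = 10.1868
|z1|+|z2| = 5.0249 + 11.9633 = 16.9882

|z1+z2| = 10.1868 ≤ |z1|+|z2| = 16.9882 (verified)


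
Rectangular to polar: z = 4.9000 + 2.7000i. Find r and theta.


r = sqrt(24.01+7.29) = sqrt(31.3) = 5.5946
theta = atan2(2.7, 4.9) = 28.8557 degrees

r = 5.5946, theta = 28.8557 degrees


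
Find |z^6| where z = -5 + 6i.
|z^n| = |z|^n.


|z| = sqrt(25+36) = sqrt(61) = 7.8102
|z^6| = |z|^6 = (sqrt(61))^6 = 61^3 = 226981

|z^6| = 226981


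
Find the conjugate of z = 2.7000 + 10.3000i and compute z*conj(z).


z_bar = 2.7000 - 10.3000i
z*z_bar = 2.7^2 + 10.3^2 = 7.29 + 106.09 = 113.38

z_bar = 2.7000 - 10.3000i, z*z_bar = 113.38


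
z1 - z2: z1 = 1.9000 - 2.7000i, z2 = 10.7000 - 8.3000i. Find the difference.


Real: 1.9 - 10.7 = -8.8
Imag: -2.7 + 8.3 = 5.6

-8.8000 + 5.6000i


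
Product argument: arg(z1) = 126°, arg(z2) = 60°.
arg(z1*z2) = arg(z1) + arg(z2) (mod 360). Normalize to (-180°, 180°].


arg(z1*z2) = 126° + 60° = 186°
Normalized to (-180°, 180°]: -174°

-174°


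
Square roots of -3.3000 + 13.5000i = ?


|z| = sqrt(10.89+182.25) = 13.8975
sqrt((|z|+a)/2) = sqrt((13.8975+(-3.3))/2) = sqrt(5.2987) = 2.3019
sqrt((|z|-a)/2) = sqrt((13.8975-(-3.3))/2) = sqrt(8.5987) = 2.9324

±(2.3019 + 2.9324i) i.e. 2.3019 + 2.9324i and -2.3019 - 2.9324i


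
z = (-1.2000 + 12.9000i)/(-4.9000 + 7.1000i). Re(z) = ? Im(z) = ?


Multiply by conjugate: (-1.2000 + 12.9000i)(-4.9000 - 7.1000i) / ((-4.9)^2 + 7.1^2)
Numerator real = -1.2*(-4.9) + 12.9*7.1 = 97.47
Numerator imag = 12.9*(-4.9) - (-1.2)*7.1 = -54.69
Denominator = 74.42
Re(z) = 97.47/74.42 = 1.3097
Im(z) = -54.69/74.42 = -0.7349

Re(z) = 1.3097, Im(z) = -0.7349


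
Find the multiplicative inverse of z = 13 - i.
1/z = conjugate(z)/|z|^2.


|z|^2 = 169+1 = 170
1/z = (13 + 1i)/170

1/z = 0.0765 + 0.0059i


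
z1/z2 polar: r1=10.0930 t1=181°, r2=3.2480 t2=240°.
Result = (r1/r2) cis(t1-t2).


r = 10.0930 / 3.2480 = 3.1075
theta = 181° - 240° = -59° = 301° (mod 360)

3.1075 cis(301°)


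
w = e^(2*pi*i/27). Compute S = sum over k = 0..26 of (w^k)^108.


The roots are w_k = w^k with w = e^(2*pi*i/27), and (w^k)^108 = (w^108)^k.
So S = 1 + u + u^2 + ... + u^(26) with u = w^108.
108 = 4*27 + 0, so 108 is a multiple of 27 and u = (w^27)^4 = 1.
Every one of the 27 terms equals 1: S = 27

S = 27


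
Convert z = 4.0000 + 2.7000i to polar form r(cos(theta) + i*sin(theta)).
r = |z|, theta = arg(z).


r = sqrt(16+7.29) = sqrt(23.29) = 4.8260
theta = atan2(2.7, 4) = 34.0193 degrees

r = 4.8260, theta = 34.0193 degrees


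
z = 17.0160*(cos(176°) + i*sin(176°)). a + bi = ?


a = 17.0160*cos(176°) = 17.0160*(-0.99756) = -16.9745
b = 17.0160*sin(176°) = 17.0160*0.06976 = 1.1870

-16.9745 + 1.1870i


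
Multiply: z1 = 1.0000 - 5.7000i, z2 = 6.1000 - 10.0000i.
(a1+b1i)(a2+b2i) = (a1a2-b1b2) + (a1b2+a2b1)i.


Real = 1*6.1 - (-5.7)*(-10) = 6.1 - 57 = -50.9
Imag = 1*(-10) + 6.1*(-5.7) = -10 - (34.77) = -44.77

-50.9000 - 44.7700i


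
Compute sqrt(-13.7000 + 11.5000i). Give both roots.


|z| = sqrt(187.69+132.25) = 17.8869
sqrt((|z|+a)/2) = sqrt((17.8869+(-13.7))/2) = sqrt(2.0934) = 1.4469
sqrt((|z|-a)/2) = sqrt((17.8869-(-13.7))/2) = sqrt(15.7934) = 3.9741

±(1.4469 + 3.9741i) i.e. 1.4469 + 3.9741i and -1.4469 - 3.9741i


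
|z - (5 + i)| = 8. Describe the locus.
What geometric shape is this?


|z - z0| = r is a circle with center z0 and radius r.
Center = (5, 1), radius = 8

Circle with center (5, 1) and radius 8


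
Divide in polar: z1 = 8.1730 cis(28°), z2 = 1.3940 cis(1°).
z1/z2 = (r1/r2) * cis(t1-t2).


r = 8.1730 / 1.3940 = 5.8630
theta = 28° - 1° = 27° = 27° (mod 360)

5.8630 cis(27°)


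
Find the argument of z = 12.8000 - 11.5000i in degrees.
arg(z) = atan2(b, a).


Re = 12.8, Im = -11.5
arg = atan2(-11.5, 12.8) = -41.9377 degrees

arg(z) = -41.9377 degrees


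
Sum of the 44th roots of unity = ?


The sum of all 44th roots of unity is 0.
Geometric series: (1 - w^44)/(1 - w) = (1-1)/(1-w) = 0 since w^44 = 1, w ≠ 1.
Alternatively: coefficient of z^43 in z^44 - 1 is 0.

0


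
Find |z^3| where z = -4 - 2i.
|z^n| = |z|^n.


|z| = sqrt(16+4) = sqrt(20) = 4.4721
|z^3| = |z|^3 = (sqrt(20))^3 = 20*sqrt(20)

|z^3| = 20*sqrt(20) ≈ 89.4427


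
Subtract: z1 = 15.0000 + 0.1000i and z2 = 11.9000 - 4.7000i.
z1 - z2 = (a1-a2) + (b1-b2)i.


Real: 15 - 11.9 = 3.1
Imag: 0.1 + 4.7 = 4.8

3.1000 + 4.8000i


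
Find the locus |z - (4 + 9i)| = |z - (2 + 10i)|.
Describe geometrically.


Equal distances means the locus is the perpendicular bisector of z1 and z2.
Midpoint = ((4+2)/2, (9+10)/2) = (3.0000, 9.5000)

Perpendicular bisector through (3.0000, 9.5000)


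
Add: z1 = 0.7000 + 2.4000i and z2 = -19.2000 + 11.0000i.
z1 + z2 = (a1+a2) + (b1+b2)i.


Real: 0.7 - 19.2 = -18.5
Imag: 2.4 + 11 = 13.4

-18.5000 + 13.4000i


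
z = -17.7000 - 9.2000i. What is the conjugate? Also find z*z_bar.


z_bar = -17.7000 + 9.2000i
z*z_bar = (-17.7)^2 + (-9.2)^2 = 313.29 + 84.64 = 397.93

z_bar = -17.7000 + 9.2000i, z*z_bar = 397.93


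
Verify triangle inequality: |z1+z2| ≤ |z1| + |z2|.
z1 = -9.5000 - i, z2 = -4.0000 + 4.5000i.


|z1| = sqrt((-9.5)^2 + (-1)^2) = sqrt(91.25) = 9.5525
|z2| = sqrt((-4)^2 + 4.5^2) = sqrt(36.25) = 6.0208
z1+z2 = -13.5000 + 3.5000i
|z1+z2| = sqrt(194.5) = 13.9463
|z1|+|z2| = 9.5525 + 6.0208 = 15.5733

|z1+z2| = 13.9463 ≤ |z1|+|z2| = 15.5733 (verified)


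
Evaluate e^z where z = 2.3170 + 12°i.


e^2.3170 = 10.1452
cos(12°) = 0.97815
sin(12°) = 0.20791
Real = 10.1452*0.97815 = 9.9235
Imag = 10.1452*0.20791 = 2.1093

9.9235 + 2.1093i


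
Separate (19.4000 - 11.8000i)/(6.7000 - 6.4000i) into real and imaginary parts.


Multiply by conjugate: (19.4000 - 11.8000i)(6.7000 + 6.4000i) / (6.7^2 + (-6.4)^2)
Numerator real = 19.4*6.7 - (11.8)*(-6.4) = 205.5
Numerator imag = -11.8*6.7 - 19.4*(-6.4) = 45.1
Denominator = 85.85
Re(z) = 205.5/85.85 = 2.3937
Im(z) = 45.1/85.85 = 0.5253

Re(z) = 2.3937, Im(z) = 0.5253


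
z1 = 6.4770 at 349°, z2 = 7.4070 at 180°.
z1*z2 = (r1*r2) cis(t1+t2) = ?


r = 6.4770 * 7.4070 = 47.9751
theta = 349° + 180° = 529° = 169° (mod 360)

47.9751 cis(169°)


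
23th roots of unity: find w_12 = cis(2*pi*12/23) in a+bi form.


Angle = 360*12/23 = 187.8261°
a = cos(187.8261°) = -0.9907
b = sin(187.8261°) = -0.1362

-0.9907 - 0.1362i


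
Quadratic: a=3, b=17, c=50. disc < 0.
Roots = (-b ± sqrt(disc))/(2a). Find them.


disc = 17^2 - 4*3*50 = 289 - 600 = -311
sqrt(|disc|) = sqrt(311) = 17.6352
Real part = -17/(2*3) = -2.8333
Imag part = 17.6352/(2*3) = 2.9392

-2.8333 ± 2.9392i


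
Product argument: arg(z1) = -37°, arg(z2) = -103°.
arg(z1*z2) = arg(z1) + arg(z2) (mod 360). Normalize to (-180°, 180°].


arg(z1*z2) = -37° - 103° = -140°
Normalized to (-180°, 180°]: -140°

-140°


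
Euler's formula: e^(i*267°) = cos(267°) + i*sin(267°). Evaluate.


cos(267°) = -0.0523
sin(267°) = -0.9986

e^(i*267°) = -0.0523 - 0.9986i


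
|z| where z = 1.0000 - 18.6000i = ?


|z| = sqrt(1^2 + (-18.6)^2) = sqrt(1 + 345.96) = sqrt(346.96) = 18.6269

|z| = 18.6269


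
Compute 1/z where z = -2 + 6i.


|z|^2 = 4+36 = 40
1/z = (-2 - 6i)/40

1/z = -0.0500 - 0.1500i


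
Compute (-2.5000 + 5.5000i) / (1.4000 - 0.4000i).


Conjugate of z2 = 1.4000 + 0.4000i
Numerator: (-2.5000 + 5.5000i)(1.4000 + 0.4000i) = -5.7000 + 6.7000i
Denominator: 1.4^2 + (-0.4)^2 = 2.12
Result = (-5.7000 + 6.7000i)/2.12

-2.6887 + 3.1604i


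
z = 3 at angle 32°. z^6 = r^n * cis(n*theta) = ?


r^6 = 3^6 = 729
n*theta = 6*32° = 192° = 192° (mod 360)
a = 729*cos(192°) = -713.0696
b = 729*sin(192°) = -151.5676

729 cis(192°) = -713.0696 - 151.5676i


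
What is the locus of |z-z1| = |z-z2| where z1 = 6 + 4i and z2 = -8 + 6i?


Equal distances means the locus is the perpendicular bisector of z1 and z2.
Midpoint = ((6+(-8))/2, (4+6)/2) = (-1.0000, 5.0000)

Perpendicular bisector through (-1.0000, 5.0000)


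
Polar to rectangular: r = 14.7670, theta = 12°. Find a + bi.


a = 14.7670*cos(12°) = 14.7670*0.97815 = 14.4443
b = 14.7670*sin(12°) = 14.7670*0.20791 = 3.0702

14.4443 + 3.0702i


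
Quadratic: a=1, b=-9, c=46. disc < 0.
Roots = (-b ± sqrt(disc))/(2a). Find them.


disc = (-9)^2 - 4*1*46 = 81 - 184 = -103
sqrt(|disc|) = sqrt(103) = 10.1489
Real part = 9/(2*1) = 4.5000
Imag part = 10.1489/(2*1) = 5.0744

4.5000 ± 5.0744i


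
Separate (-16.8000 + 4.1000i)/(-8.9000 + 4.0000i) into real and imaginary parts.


Multiply by conjugate: (-16.8000 + 4.1000i)(-8.9000 - 4.0000i) / ((-8.9)^2 + 4^2)
Numerator real = -16.8*(-8.9) + 4.1*4 = 165.92
Numerator imag = 4.1*(-8.9) - (-16.8)*4 = 30.71
Denominator = 95.21
Re(z) = 165.92/95.21 = 1.7427
Im(z) = 30.71/95.21 = 0.3226

Re(z) = 1.7427, Im(z) = 0.3226


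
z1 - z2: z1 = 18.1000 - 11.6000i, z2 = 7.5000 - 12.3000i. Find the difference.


Real: 18.1 - 7.5 = 10.6
Imag: -11.6 + 12.3 = 0.7

10.6000 + 0.7000i


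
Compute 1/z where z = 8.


|z|^2 = 64+0 = 64
1/z = (8 - 0i)/64

1/z = 0.1250 + 0i


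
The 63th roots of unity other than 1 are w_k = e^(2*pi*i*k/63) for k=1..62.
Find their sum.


With w = e^(2*pi*i/63), all 63 of the 63th roots of unity w^0 = 1, w, ..., w^(62) sum to 0: 1 + w + ... + w^(62) = (1 - w^63)/(1 - w) = 0 since w^63 = 1, w ≠ 1.
Removing the root 1: w + w^2 + ... + w^(62) = 0 - 1 = -1

Sum = -1


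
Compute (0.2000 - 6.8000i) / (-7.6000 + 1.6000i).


Conjugate of z2 = -7.6000 - 1.6000i
Numerator: (0.2000 - 6.8000i)(-7.6000 - 1.6000i) = -12.4000 + 51.3600i
Denominator: (-7.6)^2 + 1.6^2 = 60.32
Result = (-12.4000 + 51.3600i)/60.32

-0.2056 + 0.8515i


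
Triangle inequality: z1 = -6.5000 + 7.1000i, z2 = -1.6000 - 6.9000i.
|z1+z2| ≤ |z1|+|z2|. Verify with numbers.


|z1| = sqrt((-6.5)^2 + 7.1^2) = sqrt(92.66) = 9.6260
|z2| = sqrt((-1.6)^2 + (-6.9)^2) = sqrt(50.17) = 7.0831
z1+z2 = -8.1000 + 0.2000i
|z1+z2| = sqrt(65.65) = 8.1025
|z1|+|z2| = 9.6260 + 7.0831 = 16.7091

|z1+z2| = 8.1025 ≤ |z1|+|z2| = 16.7091 (verified)
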